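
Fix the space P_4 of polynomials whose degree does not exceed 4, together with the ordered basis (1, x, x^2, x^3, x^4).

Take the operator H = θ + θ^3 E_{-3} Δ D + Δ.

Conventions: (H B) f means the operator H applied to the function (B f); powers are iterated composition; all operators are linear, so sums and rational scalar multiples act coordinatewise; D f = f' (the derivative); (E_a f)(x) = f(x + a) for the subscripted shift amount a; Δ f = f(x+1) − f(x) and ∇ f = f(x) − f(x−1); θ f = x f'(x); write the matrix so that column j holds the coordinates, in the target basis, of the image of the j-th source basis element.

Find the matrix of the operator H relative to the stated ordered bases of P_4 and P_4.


the matrix is [[0, 1, 1, 1, 1]; [0, 1, 2, 9, -56]; [0, 0, 2, 3, 102]; [0, 0, 0, 3, 4]; [0, 0, 0, 0, 4]] (rows listed top to bottom)

image of 1: 0
image of x: x + 1
image of x^2: 2x^2 + 2x + 1
image of x^3: 3x^3 + 3x^2 + 9x + 1
image of x^4: 4x^4 + 4x^3 + 102x^2 - 56x + 1
each image's coordinates form column j of the matrix


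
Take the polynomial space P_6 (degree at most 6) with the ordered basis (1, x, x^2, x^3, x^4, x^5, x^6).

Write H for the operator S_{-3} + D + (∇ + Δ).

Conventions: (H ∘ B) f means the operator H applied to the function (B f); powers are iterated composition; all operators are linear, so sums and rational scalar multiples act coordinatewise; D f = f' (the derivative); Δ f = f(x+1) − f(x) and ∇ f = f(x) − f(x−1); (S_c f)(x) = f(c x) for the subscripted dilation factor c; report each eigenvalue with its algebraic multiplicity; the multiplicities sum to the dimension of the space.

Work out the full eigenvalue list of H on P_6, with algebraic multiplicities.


image of 1: 1
image of x: -3x + 3
image of x^2: 9x^2 + 6x
image of x^3: -27x^3 + 9x^2 + 2
image of x^4: 81x^4 + 12x^3 + 8x
image of x^5: -243x^5 + 15x^4 + 20x^2 + 2
image of x^6: 729x^6 + 18x^5 + 40x^3 + 12x
the matrix is upper triangular; its diagonal is (1, -3, 9, -27, 81, -243, 729)
for a triangular matrix the eigenvalues are the diagonal entries, with algebraic multiplicity their repetition count

λ = -243 (multiplicity 1), λ = -27 (multiplicity 1), λ = -3 (multiplicity 1), λ = 1 (multiplicity 1), λ = 9 (multiplicity 1), λ = 81 (multiplicity 1), λ = 729 (multiplicity 1)


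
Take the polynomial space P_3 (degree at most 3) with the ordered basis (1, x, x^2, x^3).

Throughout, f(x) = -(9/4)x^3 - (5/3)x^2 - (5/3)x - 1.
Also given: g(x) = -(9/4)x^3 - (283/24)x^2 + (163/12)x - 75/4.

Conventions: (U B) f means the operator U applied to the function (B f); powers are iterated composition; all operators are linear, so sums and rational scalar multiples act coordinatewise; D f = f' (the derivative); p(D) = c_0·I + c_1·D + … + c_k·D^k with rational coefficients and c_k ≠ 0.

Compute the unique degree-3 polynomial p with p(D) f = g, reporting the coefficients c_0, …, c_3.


D^0 f = -(9/4)x^3 - (5/3)x^2 - (5/3)x - 1
D^1 f = -(27/4)x^2 - (10/3)x - 5/3
D^2 f = -(27/2)x - 10/3
D^3 f = -27/2
matching coefficients of g against c_0 f + c_1 Df + … from the top degree down determines the c_i
solution: c_0 = 1, c_1 = 3/2, c_2 = -3/2, c_3 = 3/2

c_0 = 1, c_1 = 3/2, c_2 = -3/2, c_3 = 3/2


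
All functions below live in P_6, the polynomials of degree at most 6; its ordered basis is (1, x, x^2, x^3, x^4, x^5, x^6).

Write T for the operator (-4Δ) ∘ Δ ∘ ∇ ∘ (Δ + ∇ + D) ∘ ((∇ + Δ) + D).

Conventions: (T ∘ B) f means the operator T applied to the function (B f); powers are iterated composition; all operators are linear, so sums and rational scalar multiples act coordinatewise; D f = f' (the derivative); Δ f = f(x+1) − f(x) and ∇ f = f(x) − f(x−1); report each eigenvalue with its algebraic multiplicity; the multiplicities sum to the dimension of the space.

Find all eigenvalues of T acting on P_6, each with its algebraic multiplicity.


image of 1: 0
image of x: 0
image of x^2: 0
image of x^3: 0
image of x^4: 0
image of x^5: -4320
image of x^6: -25920x - 12960
the matrix is upper triangular; its diagonal is (0, 0, 0, 0, 0, 0, 0)
for a triangular matrix the eigenvalues are the diagonal entries, with algebraic multiplicity their repetition count

λ = 0 (multiplicity 7)


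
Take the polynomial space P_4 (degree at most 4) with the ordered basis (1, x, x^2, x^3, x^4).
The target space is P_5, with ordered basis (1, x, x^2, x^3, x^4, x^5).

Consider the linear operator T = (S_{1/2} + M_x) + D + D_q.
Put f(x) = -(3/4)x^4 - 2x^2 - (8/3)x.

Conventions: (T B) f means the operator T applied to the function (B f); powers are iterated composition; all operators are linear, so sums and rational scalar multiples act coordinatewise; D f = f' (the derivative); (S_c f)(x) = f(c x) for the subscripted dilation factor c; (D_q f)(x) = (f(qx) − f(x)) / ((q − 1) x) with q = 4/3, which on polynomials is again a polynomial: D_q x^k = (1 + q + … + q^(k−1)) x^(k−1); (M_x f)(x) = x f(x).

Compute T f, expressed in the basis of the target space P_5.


S_{1/2} f = -(3/64)x^4 - (1/2)x^2 - (4/3)x
M_x f = -(3/4)x^5 - 2x^3 - (8/3)x^2
(S_{1/2} + M_x) f = -(3/4)x^5 - (3/64)x^4 - 2x^3 - (19/6)x^2 - (4/3)x
D f = -3x^3 - 4x - 8/3
D_q f = -(175/36)x^3 - (14/3)x - 8/3
((S_{1/2} + M_x) + D + D_q) f = -(3/4)x^5 - (3/64)x^4 - (355/36)x^3 - (19/6)x^2 - 10x - 16/3

the image equals g(x) = -(3/4)x^5 - (3/64)x^4 - (355/36)x^3 - (19/6)x^2 - 10x - 16/3


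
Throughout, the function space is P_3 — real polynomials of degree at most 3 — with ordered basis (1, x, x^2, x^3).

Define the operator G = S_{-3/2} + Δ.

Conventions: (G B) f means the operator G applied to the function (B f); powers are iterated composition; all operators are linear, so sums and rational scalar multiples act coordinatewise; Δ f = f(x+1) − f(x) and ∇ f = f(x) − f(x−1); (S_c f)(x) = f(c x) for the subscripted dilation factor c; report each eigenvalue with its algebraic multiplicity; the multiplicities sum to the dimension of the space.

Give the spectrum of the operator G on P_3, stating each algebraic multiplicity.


image of 1: 1
image of x: -(3/2)x + 1
image of x^2: (9/4)x^2 + 2x + 1
image of x^3: -(27/8)x^3 + 3x^2 + 3x + 1
the matrix is upper triangular; its diagonal is (1, -3/2, 9/4, -27/8)
for a triangular matrix the eigenvalues are the diagonal entries, with algebraic multiplicity their repetition count

λ = -27/8 (multiplicity 1), λ = -3/2 (multiplicity 1), λ = 1 (multiplicity 1), λ = 9/4 (multiplicity 1)


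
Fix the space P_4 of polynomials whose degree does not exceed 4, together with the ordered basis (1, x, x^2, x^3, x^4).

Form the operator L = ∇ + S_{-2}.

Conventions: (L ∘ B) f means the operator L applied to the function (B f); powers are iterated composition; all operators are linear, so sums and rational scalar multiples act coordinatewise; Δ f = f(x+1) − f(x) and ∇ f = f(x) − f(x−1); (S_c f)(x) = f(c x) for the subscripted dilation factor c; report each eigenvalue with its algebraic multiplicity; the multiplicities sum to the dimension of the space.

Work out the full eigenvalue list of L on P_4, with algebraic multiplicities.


λ = -8 (multiplicity 1), λ = -2 (multiplicity 1), λ = 1 (multiplicity 1), λ = 4 (multiplicity 1), λ = 16 (multiplicity 1)

image of 1: 1
image of x: -2x + 1
image of x^2: 4x^2 + 2x - 1
image of x^3: -8x^3 + 3x^2 - 3x + 1
image of x^4: 16x^4 + 4x^3 - 6x^2 + 4x - 1
the matrix is upper triangular; its diagonal is (1, -2, 4, -8, 16)
for a triangular matrix the eigenvalues are the diagonal entries, with algebraic multiplicity their repetition count


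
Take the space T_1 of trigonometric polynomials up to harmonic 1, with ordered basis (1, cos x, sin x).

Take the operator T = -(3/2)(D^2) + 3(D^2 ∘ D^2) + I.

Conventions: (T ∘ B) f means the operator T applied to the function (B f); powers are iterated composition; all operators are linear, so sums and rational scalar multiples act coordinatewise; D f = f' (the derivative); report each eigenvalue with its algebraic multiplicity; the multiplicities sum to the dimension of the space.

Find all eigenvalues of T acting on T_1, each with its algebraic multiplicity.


image of 1: 1
image of cos x: (11/2)cos x
image of sin x: (11/2)sin x
the matrix is diagonal; its diagonal is (1, 11/2, 11/2)
for a triangular matrix the eigenvalues are the diagonal entries, with algebraic multiplicity their repetition count

λ = 1 (multiplicity 1), λ = 11/2 (multiplicity 2)


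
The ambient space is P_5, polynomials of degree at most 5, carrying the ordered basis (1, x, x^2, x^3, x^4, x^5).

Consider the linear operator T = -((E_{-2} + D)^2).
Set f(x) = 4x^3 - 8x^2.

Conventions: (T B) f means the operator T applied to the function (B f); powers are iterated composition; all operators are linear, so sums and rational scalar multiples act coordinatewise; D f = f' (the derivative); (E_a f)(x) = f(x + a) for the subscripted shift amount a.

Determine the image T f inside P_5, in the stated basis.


the result is g(x) = -4x^3 + 32x^2 - 152x + 240

E_{-2} f = 4x^3 - 32x^2 + 80x - 64
D f = 12x^2 - 16x
(E_{-2} + D) f = 4x^3 - 20x^2 + 64x - 64
E_{-2} (E_{-2} + D) f = 4x^3 - 44x^2 + 192x - 304
D (E_{-2} + D) f = 12x^2 - 40x + 64
(E_{-2} + D) (E_{-2} + D) f = 4x^3 - 32x^2 + 152x - 240
(-((E_{-2} + D)^2)) f = -4x^3 + 32x^2 - 152x + 240


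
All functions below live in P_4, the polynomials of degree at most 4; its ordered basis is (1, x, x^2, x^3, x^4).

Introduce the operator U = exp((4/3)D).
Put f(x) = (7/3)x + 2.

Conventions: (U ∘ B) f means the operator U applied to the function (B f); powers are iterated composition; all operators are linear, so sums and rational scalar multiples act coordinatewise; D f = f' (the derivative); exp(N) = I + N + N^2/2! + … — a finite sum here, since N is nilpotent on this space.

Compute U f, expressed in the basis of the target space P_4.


the result is g(x) = (7/3)x + 46/9

order-1 term: 28/9
the series for exp((4/3)D) f terminates at order 1
exp((4/3)D) f = (7/3)x + 46/9


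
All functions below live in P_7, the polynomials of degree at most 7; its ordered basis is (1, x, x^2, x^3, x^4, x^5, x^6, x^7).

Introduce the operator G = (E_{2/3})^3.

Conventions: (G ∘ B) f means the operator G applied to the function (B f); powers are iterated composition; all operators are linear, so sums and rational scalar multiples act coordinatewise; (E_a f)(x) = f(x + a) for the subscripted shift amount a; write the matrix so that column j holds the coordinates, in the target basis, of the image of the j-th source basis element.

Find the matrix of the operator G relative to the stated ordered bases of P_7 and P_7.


image of 1: 1
image of x: x + 2
image of x^2: x^2 + 4x + 4
image of x^3: x^3 + 6x^2 + 12x + 8
image of x^4: x^4 + 8x^3 + 24x^2 + 32x + 16
image of x^5: x^5 + 10x^4 + 40x^3 + 80x^2 + 80x + 32
image of x^6: x^6 + 12x^5 + 60x^4 + 160x^3 + 240x^2 + 192x + 64
image of x^7: x^7 + 14x^6 + 84x^5 + 280x^4 + 560x^3 + 672x^2 + 448x + 128
each image's coordinates form column j of the matrix

the matrix is [[1, 2, 4, 8, 16, 32, 64, 128]; [0, 1, 4, 12, 32, 80, 192, 448]; [0, 0, 1, 6, 24, 80, 240, 672]; [0, 0, 0, 1, 8, 40, 160, 560]; [0, 0, 0, 0, 1, 10, 60, 280]; [0, 0, 0, 0, 0, 1, 12, 84]; [0, 0, 0, 0, 0, 0, 1, 14]; [0, 0, 0, 0, 0, 0, 0, 1]] (rows listed top to bottom)


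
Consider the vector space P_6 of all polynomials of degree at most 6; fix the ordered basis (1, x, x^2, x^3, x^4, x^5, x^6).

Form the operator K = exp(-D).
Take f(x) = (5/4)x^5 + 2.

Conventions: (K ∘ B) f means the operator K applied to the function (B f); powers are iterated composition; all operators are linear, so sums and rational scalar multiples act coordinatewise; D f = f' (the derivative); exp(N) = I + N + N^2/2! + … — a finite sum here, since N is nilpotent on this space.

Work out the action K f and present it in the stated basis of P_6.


the image equals g(x) = (5/4)x^5 - (25/4)x^4 + (25/2)x^3 - (25/2)x^2 + (25/4)x + 3/4

order-1 term: -(25/4)x^4
order-2 term: (25/2)x^3
order-3 term: -(25/2)x^2
order-4 term: (25/4)x
order-5 term: -5/4
the series for exp(-D) f terminates at order 5
exp(-D) f = (5/4)x^5 - (25/4)x^4 + (25/2)x^3 - (25/2)x^2 + (25/4)x + 3/4


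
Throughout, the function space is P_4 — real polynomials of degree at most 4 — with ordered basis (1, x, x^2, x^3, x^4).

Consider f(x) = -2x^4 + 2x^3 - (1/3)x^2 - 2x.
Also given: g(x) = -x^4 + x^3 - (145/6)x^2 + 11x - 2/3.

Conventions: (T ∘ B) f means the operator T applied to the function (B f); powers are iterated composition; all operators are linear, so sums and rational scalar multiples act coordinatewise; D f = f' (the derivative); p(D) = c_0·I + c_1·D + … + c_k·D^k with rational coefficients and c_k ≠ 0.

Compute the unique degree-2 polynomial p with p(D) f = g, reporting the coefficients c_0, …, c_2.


D^0 f = -2x^4 + 2x^3 - (1/3)x^2 - 2x
D^1 f = -8x^3 + 6x^2 - (2/3)x - 2
D^2 f = -24x^2 + 12x - 2/3
matching coefficients of g against c_0 f + c_1 Df + … from the top degree down determines the c_i
solution: c_0 = 1/2, c_1 = 0, c_2 = 1

p(D) = (1/2)·I + D^2, i.e. c_0 = 1/2, c_1 = 0, c_2 = 1


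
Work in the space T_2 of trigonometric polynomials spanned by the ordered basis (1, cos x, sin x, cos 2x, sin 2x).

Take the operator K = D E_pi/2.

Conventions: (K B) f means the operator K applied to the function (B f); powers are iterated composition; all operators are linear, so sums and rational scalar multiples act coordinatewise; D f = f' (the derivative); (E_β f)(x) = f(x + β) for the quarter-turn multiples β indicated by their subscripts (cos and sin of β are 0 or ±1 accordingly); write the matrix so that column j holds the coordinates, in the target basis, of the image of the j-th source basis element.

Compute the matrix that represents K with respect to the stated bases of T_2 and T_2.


the matrix is [[0, 0, 0, 0, 0]; [0, -1, 0, 0, 0]; [0, 0, -1, 0, 0]; [0, 0, 0, 0, -2]; [0, 0, 0, 2, 0]] (rows listed top to bottom)

image of 1: 0
image of cos x: -cos x
image of sin x: -sin x
image of cos 2x: 2sin 2x
image of sin 2x: -2cos 2x
each image's coordinates form column j of the matrix


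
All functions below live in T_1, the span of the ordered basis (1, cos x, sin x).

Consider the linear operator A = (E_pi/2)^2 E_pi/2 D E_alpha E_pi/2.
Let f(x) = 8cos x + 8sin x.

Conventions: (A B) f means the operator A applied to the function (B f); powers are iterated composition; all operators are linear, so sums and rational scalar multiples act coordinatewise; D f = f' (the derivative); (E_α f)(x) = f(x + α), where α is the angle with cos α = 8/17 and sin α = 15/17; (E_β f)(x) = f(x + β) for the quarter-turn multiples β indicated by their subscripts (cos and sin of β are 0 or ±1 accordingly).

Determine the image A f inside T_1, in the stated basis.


E_pi/2 f = 8cos x - 8sin x
E_alpha E_pi/2 f = -(56/17)cos x - (184/17)sin x
D (E_alpha E_pi/2) f = -(184/17)cos x + (56/17)sin x
E_pi/2 D (E_alpha E_pi/2) f = (56/17)cos x + (184/17)sin x
E_pi/2 (E_pi/2 D) (E_alpha E_pi/2) f = (184/17)cos x - (56/17)sin x
E_pi/2 E_pi/2 (E_pi/2 D) (E_alpha E_pi/2) f = -(56/17)cos x - (184/17)sin x

g(x) = -(56/17)cos x - (184/17)sin x


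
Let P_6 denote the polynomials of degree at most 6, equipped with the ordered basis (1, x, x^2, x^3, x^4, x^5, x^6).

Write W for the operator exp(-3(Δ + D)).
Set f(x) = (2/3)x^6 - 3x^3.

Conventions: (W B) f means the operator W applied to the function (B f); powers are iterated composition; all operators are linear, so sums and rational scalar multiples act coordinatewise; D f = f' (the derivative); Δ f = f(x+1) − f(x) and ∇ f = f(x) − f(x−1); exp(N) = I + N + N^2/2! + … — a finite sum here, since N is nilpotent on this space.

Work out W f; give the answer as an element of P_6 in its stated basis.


the result is g(x) = (2/3)x^6 - 24x^5 + 330x^4 - 2203x^3 + 7494x^2 - 12333x + 7789

order-1 term: -24x^5 - 30x^4 - 40x^3 + 24x^2 + 15x + 7
order-2 term: 360x^4 + 720x^3 + 990x^2 + 396x + 60
order-3 term: -2880x^3 - 6480x^2 - 7560x - 2862
order-4 term: 12960x^2 + 25920x + 18360
order-5 term: -31104x - 38880
order-6 term: 31104
the series for exp(-3(Δ + D)) f terminates at order 6
exp(-3(Δ + D)) f = (2/3)x^6 - 24x^5 + 330x^4 - 2203x^3 + 7494x^2 - 12333x + 7789


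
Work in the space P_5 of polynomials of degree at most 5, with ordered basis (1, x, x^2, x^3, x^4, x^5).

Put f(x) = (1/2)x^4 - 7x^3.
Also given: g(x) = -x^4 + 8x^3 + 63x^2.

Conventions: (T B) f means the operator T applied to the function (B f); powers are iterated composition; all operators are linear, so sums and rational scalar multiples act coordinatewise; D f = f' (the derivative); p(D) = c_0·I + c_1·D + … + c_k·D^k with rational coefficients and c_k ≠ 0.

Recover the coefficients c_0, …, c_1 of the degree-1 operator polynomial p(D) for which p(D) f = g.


c_0 = -2, c_1 = -3

D^0 f = (1/2)x^4 - 7x^3
D^1 f = 2x^3 - 21x^2
matching coefficients of g against c_0 f + c_1 Df + … from the top degree down determines the c_i
solution: c_0 = -2, c_1 = -3


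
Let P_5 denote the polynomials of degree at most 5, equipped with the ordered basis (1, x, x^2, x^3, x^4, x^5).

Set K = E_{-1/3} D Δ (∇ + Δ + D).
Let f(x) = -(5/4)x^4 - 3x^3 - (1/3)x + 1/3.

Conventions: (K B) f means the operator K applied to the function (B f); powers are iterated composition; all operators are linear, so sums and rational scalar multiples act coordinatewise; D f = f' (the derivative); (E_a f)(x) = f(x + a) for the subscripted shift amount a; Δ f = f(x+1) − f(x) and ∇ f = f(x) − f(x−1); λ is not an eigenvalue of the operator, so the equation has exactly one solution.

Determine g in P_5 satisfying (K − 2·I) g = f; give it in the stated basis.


write g with unknown coordinates in the stated basis and equate coefficients in (K − 2·I) g = f
solving from the highest basis element down gives g = (5/8)x^4 + (3/2)x^3 + (68/3)x + 205/12
check: K g = 45x + 69/2
so K g − 2·g = -(5/4)x^4 - 3x^3 - (1/3)x + 1/3 = f ✓

g(x) = (5/8)x^4 + (3/2)x^3 + (68/3)x + 205/12


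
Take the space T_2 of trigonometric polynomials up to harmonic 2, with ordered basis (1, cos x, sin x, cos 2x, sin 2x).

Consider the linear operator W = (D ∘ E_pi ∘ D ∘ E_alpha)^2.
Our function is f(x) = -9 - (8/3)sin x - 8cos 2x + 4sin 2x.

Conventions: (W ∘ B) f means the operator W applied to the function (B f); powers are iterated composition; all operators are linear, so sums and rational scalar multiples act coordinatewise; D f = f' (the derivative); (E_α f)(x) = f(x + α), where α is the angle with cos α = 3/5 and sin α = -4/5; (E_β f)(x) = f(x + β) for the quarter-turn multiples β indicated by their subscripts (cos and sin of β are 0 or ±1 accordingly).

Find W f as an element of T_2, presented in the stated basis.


the result is g(x) = (64/25)cos x + (56/75)sin x + (17792/125)cos 2x + (1856/125)sin 2x

E_alpha f = -9 + (32/15)cos x - (8/5)sin x - (8/5)cos 2x - (44/5)sin 2x
D E_alpha f = -(8/5)cos x - (32/15)sin x - (88/5)cos 2x + (16/5)sin 2x
E_pi D E_alpha f = (8/5)cos x + (32/15)sin x - (88/5)cos 2x + (16/5)sin 2x
D (E_pi ∘ D ∘ E_alpha) f = (32/15)cos x - (8/5)sin x + (32/5)cos 2x + (176/5)sin 2x
E_alpha (D ∘ E_pi ∘ D ∘ E_alpha) f = (64/25)cos x + (56/75)sin x - (4448/125)cos 2x - (464/125)sin 2x
D E_alpha (D ∘ E_pi ∘ D ∘ E_alpha) f = (56/75)cos x - (64/25)sin x - (928/125)cos 2x + (8896/125)sin 2x
E_pi D E_alpha (D ∘ E_pi ∘ D ∘ E_alpha) f = -(56/75)cos x + (64/25)sin x - (928/125)cos 2x + (8896/125)sin 2x
D (E_pi ∘ D ∘ E_alpha) (D ∘ E_pi ∘ D ∘ E_alpha) f = (64/25)cos x + (56/75)sin x + (17792/125)cos 2x + (1856/125)sin 2x


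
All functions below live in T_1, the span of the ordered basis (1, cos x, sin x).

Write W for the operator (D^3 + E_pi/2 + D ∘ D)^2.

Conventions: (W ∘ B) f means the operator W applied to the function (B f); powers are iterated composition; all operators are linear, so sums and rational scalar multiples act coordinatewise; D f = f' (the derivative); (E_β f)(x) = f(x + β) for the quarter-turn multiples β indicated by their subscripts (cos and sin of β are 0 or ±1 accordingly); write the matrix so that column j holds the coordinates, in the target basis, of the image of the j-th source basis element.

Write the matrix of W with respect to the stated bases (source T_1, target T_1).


image of 1: 1
image of cos x: cos x
image of sin x: sin x
each image's coordinates form column j of the matrix

the matrix is [[1, 0, 0]; [0, 1, 0]; [0, 0, 1]] (rows listed top to bottom)


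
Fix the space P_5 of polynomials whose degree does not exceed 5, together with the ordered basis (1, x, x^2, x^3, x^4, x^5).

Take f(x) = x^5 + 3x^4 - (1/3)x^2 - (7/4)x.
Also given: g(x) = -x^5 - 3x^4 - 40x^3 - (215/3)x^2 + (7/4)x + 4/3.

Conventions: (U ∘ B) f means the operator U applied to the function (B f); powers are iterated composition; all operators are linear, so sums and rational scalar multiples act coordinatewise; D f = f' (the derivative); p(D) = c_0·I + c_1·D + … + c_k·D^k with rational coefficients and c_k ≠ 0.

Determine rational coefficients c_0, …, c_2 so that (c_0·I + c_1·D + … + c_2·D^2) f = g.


D^0 f = x^5 + 3x^4 - (1/3)x^2 - (7/4)x
D^1 f = 5x^4 + 12x^3 - (2/3)x - 7/4
D^2 f = 20x^3 + 36x^2 - 2/3
matching coefficients of g against c_0 f + c_1 Df + … from the top degree down determines the c_i
solution: c_0 = -1, c_1 = 0, c_2 = -2

c_0 = -1, c_1 = 0, c_2 = -2


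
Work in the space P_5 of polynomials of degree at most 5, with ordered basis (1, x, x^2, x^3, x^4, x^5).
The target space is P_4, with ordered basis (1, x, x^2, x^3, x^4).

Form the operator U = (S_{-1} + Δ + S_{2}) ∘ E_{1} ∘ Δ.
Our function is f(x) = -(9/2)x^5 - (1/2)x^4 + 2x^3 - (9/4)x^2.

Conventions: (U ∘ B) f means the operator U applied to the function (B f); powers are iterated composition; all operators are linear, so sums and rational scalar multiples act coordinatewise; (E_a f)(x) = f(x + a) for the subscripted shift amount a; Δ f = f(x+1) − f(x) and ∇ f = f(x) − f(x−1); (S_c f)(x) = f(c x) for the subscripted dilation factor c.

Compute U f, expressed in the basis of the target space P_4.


Δ f = -(45/2)x^4 - 47x^3 - 42x^2 - 23x - 21/4
E_{1} Δ f = -(45/2)x^4 - 137x^3 - 318x^2 - 338x - 559/4
S_{-1} E_{1} Δ f = -(45/2)x^4 + 137x^3 - 318x^2 + 338x - 559/4
Δ E_{1} Δ f = -90x^3 - 546x^2 - 1137x - 1631/2
S_{2} E_{1} Δ f = -360x^4 - 1096x^3 - 1272x^2 - 676x - 559/4
(S_{-1} + Δ + S_{2}) E_{1} Δ f = -(765/2)x^4 - 1049x^3 - 2136x^2 - 1475x - 1095

the image equals g(x) = -(765/2)x^4 - 1049x^3 - 2136x^2 - 1475x - 1095


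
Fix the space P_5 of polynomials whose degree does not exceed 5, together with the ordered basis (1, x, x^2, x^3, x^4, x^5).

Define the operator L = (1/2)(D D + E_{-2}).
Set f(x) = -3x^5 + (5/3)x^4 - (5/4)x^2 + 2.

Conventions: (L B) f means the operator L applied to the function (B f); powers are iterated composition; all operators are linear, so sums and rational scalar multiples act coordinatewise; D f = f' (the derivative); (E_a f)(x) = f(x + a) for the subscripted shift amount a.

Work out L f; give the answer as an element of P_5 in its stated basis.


g(x) = -(3/2)x^5 + (95/6)x^4 - (290/3)x^3 + (1195/8)x^2 - (865/6)x + 703/12

D f = -15x^4 + (20/3)x^3 - (5/2)x
D D f = -60x^3 + 20x^2 - 5/2
E_{-2} f = -3x^5 + (95/3)x^4 - (400/3)x^3 + (1115/4)x^2 - (865/3)x + 359/3
(D D + E_{-2}) f = -3x^5 + (95/3)x^4 - (580/3)x^3 + (1195/4)x^2 - (865/3)x + 703/6
((1/2)(D D + E_{-2})) f = -(3/2)x^5 + (95/6)x^4 - (290/3)x^3 + (1195/8)x^2 - (865/6)x + 703/12


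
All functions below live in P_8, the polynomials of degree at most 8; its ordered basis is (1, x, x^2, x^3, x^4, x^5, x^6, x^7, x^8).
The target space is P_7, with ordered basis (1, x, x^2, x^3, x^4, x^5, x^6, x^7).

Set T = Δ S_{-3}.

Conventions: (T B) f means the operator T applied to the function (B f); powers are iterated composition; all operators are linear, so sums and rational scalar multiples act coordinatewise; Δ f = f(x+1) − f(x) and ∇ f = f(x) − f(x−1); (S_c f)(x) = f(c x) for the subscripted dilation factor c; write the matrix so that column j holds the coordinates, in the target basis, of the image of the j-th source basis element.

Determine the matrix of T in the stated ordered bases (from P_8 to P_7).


the matrix is [[0, -3, 9, -27, 81, -243, 729, -2187, 6561]; [0, 0, 18, -81, 324, -1215, 4374, -15309, 52488]; [0, 0, 0, -81, 486, -2430, 10935, -45927, 183708]; [0, 0, 0, 0, 324, -2430, 14580, -76545, 367416]; [0, 0, 0, 0, 0, -1215, 10935, -76545, 459270]; [0, 0, 0, 0, 0, 0, 4374, -45927, 367416]; [0, 0, 0, 0, 0, 0, 0, -15309, 183708]; [0, 0, 0, 0, 0, 0, 0, 0, 52488]] (rows listed top to bottom)

image of 1: 0
image of x: -3
image of x^2: 18x + 9
image of x^3: -81x^2 - 81x - 27
image of x^4: 324x^3 + 486x^2 + 324x + 81
image of x^5: -1215x^4 - 2430x^3 - 2430x^2 - 1215x - 243
image of x^6: 4374x^5 + 10935x^4 + 14580x^3 + 10935x^2 + 4374x + 729
image of x^7: -15309x^6 - 45927x^5 - 76545x^4 - 76545x^3 - 45927x^2 - 15309x - 2187
image of x^8: 52488x^7 + 183708x^6 + 367416x^5 + 459270x^4 + 367416x^3 + 183708x^2 + 52488x + 6561
each image's coordinates form column j of the matrix


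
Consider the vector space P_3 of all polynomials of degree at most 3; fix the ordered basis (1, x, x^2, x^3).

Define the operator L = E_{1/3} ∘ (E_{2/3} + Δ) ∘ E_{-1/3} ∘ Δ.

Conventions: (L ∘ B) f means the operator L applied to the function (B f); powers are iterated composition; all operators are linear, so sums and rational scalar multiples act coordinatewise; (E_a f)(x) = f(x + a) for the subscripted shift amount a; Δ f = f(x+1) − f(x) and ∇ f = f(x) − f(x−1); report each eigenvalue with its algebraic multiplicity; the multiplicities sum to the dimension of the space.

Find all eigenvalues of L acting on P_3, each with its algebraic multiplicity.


image of 1: 0
image of x: 1
image of x^2: 2x + 13/3
image of x^3: 3x^2 + 13x + 31/3
the matrix is upper triangular; its diagonal is (0, 0, 0, 0)
for a triangular matrix the eigenvalues are the diagonal entries, with algebraic multiplicity their repetition count

λ = 0 (multiplicity 4)


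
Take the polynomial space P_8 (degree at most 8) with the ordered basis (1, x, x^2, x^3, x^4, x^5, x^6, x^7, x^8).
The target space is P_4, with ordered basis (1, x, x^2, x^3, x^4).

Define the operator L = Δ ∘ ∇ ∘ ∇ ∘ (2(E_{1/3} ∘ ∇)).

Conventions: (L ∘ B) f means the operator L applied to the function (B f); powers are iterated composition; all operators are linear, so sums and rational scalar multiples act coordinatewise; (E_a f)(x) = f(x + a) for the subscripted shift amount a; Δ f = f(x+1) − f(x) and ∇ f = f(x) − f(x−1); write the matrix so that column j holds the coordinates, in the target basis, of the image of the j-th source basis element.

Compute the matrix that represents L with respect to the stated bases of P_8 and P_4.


image of 1: 0
image of x: 0
image of x^2: 0
image of x^3: 0
image of x^4: 48
image of x^5: 240x - 160
image of x^6: 720x^2 - 960x + 560
image of x^7: 1680x^3 - 3360x^2 + 3920x - 14560/9
image of x^8: 3360x^4 - 8960x^3 + 15680x^2 - (116480/9)x + 125776/27
each image's coordinates form column j of the matrix

the matrix is [[0, 0, 0, 0, 48, -160, 560, -14560/9, 125776/27]; [0, 0, 0, 0, 0, 240, -960, 3920, -116480/9]; [0, 0, 0, 0, 0, 0, 720, -3360, 15680]; [0, 0, 0, 0, 0, 0, 0, 1680, -8960]; [0, 0, 0, 0, 0, 0, 0, 0, 3360]] (rows listed top to bottom)


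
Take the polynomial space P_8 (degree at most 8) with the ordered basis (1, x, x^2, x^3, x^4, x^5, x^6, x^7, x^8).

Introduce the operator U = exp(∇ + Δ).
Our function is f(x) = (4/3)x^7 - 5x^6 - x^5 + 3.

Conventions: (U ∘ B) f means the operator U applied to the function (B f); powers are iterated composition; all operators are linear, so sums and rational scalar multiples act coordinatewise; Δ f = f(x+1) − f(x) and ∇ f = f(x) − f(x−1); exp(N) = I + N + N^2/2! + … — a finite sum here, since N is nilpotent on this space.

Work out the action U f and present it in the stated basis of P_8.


g(x) = (4/3)x^7 + (41/3)x^6 + 51x^5 + (470/3)x^4 + (1360/3)x^3 + 692x^2 + (1804/3)x + 859/3

order-1 term: (56/3)x^6 - 60x^5 + (250/3)x^4 - 200x^3 + 36x^2 - 60x + 2/3
order-2 term: 112x^5 - 300x^4 + (2120/3)x^3 - 1200x^2 + (1552/3)x - 320
order-3 term: (1120/3)x^4 - 800x^3 + 2160x^2 - 2400x + 2672/3
order-4 term: (2240/3)x^3 - 1200x^2 + (8720/3)x - 1600
order-5 term: 896x^2 - 960x + 4384/3
order-6 term: (1792/3)x - 320
order-7 term: 512/3
the series for exp(∇ + Δ) f terminates at order 7
exp(∇ + Δ) f = (4/3)x^7 + (41/3)x^6 + 51x^5 + (470/3)x^4 + (1360/3)x^3 + 692x^2 + (1804/3)x + 859/3


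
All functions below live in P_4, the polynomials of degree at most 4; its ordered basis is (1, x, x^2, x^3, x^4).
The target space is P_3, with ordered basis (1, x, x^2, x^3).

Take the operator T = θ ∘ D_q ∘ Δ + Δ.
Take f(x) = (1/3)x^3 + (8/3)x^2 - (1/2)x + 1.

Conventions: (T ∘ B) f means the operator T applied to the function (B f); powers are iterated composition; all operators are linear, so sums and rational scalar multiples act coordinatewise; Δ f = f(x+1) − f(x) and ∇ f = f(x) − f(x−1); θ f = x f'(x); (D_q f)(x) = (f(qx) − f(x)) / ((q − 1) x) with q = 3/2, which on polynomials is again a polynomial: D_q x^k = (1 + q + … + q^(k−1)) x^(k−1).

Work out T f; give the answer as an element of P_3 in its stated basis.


g(x) = x^2 + (53/6)x + 5/2

Δ f = x^2 + (19/3)x + 5/2
D_q Δ f = (5/2)x + 19/3
θ D_q Δ f = (5/2)x
Δ f = x^2 + (19/3)x + 5/2
(θ ∘ D_q ∘ Δ + Δ) f = x^2 + (53/6)x + 5/2


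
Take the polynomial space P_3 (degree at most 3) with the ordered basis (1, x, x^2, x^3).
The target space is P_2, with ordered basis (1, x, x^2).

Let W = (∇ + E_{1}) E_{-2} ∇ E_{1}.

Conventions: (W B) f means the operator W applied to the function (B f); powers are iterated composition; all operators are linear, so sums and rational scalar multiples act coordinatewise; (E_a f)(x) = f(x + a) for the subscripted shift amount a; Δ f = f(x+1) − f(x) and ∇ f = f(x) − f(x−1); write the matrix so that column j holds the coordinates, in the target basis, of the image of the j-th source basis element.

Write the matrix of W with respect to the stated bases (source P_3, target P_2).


the matrix is [[0, 1, 1, -11]; [0, 0, 2, 3]; [0, 0, 0, 3]] (rows listed top to bottom)

image of 1: 0
image of x: 1
image of x^2: 2x + 1
image of x^3: 3x^2 + 3x - 11
each image's coordinates form column j of the matrix


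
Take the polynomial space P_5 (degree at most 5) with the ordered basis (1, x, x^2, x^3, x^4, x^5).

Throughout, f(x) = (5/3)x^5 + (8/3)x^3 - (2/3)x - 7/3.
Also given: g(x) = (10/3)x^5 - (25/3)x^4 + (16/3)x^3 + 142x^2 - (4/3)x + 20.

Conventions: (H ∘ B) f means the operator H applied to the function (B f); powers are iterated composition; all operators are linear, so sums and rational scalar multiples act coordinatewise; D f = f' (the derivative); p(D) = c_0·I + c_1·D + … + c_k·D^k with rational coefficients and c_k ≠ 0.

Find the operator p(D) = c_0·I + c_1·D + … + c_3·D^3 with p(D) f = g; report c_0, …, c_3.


p(D) = 2·I − D + (3/2)·D^3, i.e. c_0 = 2, c_1 = -1, c_2 = 0, c_3 = 3/2

D^0 f = (5/3)x^5 + (8/3)x^3 - (2/3)x - 7/3
D^1 f = (25/3)x^4 + 8x^2 - 2/3
D^2 f = (100/3)x^3 + 16x
D^3 f = 100x^2 + 16
matching coefficients of g against c_0 f + c_1 Df + … from the top degree down determines the c_i
solution: c_0 = 2, c_1 = -1, c_2 = 0, c_3 = 3/2


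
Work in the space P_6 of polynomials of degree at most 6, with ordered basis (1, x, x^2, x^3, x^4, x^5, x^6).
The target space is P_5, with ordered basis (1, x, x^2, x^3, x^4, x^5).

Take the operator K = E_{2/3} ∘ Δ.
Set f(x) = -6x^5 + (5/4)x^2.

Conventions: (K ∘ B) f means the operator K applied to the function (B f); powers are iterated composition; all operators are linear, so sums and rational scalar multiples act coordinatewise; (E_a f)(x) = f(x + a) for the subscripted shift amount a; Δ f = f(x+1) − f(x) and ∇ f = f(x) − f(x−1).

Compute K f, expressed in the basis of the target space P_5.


g(x) = -30x^4 - 140x^3 - 260x^2 - (4015/18)x - 7933/108

Δ f = -30x^4 - 60x^3 - 60x^2 - (55/2)x - 19/4
E_{2/3} Δ f = -30x^4 - 140x^3 - 260x^2 - (4015/18)x - 7933/108


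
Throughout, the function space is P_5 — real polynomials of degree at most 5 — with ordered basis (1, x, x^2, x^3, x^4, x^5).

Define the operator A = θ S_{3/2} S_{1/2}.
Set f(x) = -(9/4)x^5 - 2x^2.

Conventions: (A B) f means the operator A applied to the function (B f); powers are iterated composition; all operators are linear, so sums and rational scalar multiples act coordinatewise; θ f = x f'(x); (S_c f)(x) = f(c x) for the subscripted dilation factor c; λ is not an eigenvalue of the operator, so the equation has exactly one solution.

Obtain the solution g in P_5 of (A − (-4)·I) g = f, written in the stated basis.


write g with unknown coordinates in the stated basis and equate coefficients in (A − (-4)·I) g = f
solving from the highest basis element down gives g = -(2304/5311)x^5 - (16/41)x^2
check: A g = -(10935/21244)x^5 - (18/41)x^2
so A g − (-4)·g = -(9/4)x^5 - 2x^2 = f ✓

the image equals g(x) = -(2304/5311)x^5 - (16/41)x^2


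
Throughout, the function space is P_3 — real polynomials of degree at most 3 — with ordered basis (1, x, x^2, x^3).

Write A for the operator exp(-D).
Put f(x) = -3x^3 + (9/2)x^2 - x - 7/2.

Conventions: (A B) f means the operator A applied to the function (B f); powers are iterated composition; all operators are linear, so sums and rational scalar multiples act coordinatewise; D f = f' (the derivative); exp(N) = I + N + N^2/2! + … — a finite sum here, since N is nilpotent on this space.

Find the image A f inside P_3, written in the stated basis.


g(x) = -3x^3 + (27/2)x^2 - 19x + 5

order-1 term: 9x^2 - 9x + 1
order-2 term: -9x + 9/2
order-3 term: 3
the series for exp(-D) f terminates at order 3
exp(-D) f = -3x^3 + (27/2)x^2 - 19x + 5


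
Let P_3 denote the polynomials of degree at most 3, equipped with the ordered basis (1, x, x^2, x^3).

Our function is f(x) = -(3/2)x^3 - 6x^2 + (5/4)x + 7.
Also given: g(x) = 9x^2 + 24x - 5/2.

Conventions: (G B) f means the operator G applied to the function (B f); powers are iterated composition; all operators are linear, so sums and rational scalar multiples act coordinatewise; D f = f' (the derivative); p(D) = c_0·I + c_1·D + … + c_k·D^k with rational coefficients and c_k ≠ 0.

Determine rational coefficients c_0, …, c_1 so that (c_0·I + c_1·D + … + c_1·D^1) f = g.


D^0 f = -(3/2)x^3 - 6x^2 + (5/4)x + 7
D^1 f = -(9/2)x^2 - 12x + 5/4
matching coefficients of g against c_0 f + c_1 Df + … from the top degree down determines the c_i
solution: c_0 = 0, c_1 = -2

p(D) = -2·D, i.e. c_0 = 0, c_1 = -2


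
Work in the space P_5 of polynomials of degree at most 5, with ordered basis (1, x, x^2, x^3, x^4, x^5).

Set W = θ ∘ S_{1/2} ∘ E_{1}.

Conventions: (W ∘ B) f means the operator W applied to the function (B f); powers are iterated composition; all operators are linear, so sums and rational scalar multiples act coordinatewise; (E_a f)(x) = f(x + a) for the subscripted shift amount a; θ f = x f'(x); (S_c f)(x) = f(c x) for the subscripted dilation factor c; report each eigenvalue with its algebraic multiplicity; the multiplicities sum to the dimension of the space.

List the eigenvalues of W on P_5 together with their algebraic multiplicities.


image of 1: 0
image of x: (1/2)x
image of x^2: (1/2)x^2 + x
image of x^3: (3/8)x^3 + (3/2)x^2 + (3/2)x
image of x^4: (1/4)x^4 + (3/2)x^3 + 3x^2 + 2x
image of x^5: (5/32)x^5 + (5/4)x^4 + (15/4)x^3 + 5x^2 + (5/2)x
the matrix is upper triangular; its diagonal is (0, 1/2, 1/2, 3/8, 1/4, 5/32)
for a triangular matrix the eigenvalues are the diagonal entries, with algebraic multiplicity their repetition count

λ = 0 (multiplicity 1), λ = 5/32 (multiplicity 1), λ = 1/4 (multiplicity 1), λ = 3/8 (multiplicity 1), λ = 1/2 (multiplicity 2)


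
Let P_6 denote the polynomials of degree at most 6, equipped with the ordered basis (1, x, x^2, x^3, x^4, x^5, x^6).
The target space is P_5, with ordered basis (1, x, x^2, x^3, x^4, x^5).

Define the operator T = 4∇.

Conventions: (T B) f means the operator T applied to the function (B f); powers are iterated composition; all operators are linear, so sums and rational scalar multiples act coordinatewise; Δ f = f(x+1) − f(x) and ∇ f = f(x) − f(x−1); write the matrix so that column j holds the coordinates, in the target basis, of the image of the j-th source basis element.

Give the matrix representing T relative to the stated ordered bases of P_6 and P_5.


image of 1: 0
image of x: 4
image of x^2: 8x - 4
image of x^3: 12x^2 - 12x + 4
image of x^4: 16x^3 - 24x^2 + 16x - 4
image of x^5: 20x^4 - 40x^3 + 40x^2 - 20x + 4
image of x^6: 24x^5 - 60x^4 + 80x^3 - 60x^2 + 24x - 4
each image's coordinates form column j of the matrix

the matrix is [[0, 4, -4, 4, -4, 4, -4]; [0, 0, 8, -12, 16, -20, 24]; [0, 0, 0, 12, -24, 40, -60]; [0, 0, 0, 0, 16, -40, 80]; [0, 0, 0, 0, 0, 20, -60]; [0, 0, 0, 0, 0, 0, 24]] (rows listed top to bottom)


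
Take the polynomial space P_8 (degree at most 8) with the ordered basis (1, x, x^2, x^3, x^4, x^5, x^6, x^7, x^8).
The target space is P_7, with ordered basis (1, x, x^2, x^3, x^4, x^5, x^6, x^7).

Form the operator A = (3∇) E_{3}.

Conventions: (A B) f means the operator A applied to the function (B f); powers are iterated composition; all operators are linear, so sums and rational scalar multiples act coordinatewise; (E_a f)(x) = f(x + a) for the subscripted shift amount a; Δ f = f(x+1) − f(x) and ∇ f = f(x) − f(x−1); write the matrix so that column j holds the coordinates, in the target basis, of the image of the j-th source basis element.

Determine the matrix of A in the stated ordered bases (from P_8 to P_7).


image of 1: 0
image of x: 3
image of x^2: 6x + 15
image of x^3: 9x^2 + 45x + 57
image of x^4: 12x^3 + 90x^2 + 228x + 195
image of x^5: 15x^4 + 150x^3 + 570x^2 + 975x + 633
image of x^6: 18x^5 + 225x^4 + 1140x^3 + 2925x^2 + 3798x + 1995
image of x^7: 21x^6 + 315x^5 + 1995x^4 + 6825x^3 + 13293x^2 + 13965x + 6177
image of x^8: 24x^7 + 420x^6 + 3192x^5 + 13650x^4 + 35448x^3 + 55860x^2 + 49416x + 18915
each image's coordinates form column j of the matrix

the matrix is [[0, 3, 15, 57, 195, 633, 1995, 6177, 18915]; [0, 0, 6, 45, 228, 975, 3798, 13965, 49416]; [0, 0, 0, 9, 90, 570, 2925, 13293, 55860]; [0, 0, 0, 0, 12, 150, 1140, 6825, 35448]; [0, 0, 0, 0, 0, 15, 225, 1995, 13650]; [0, 0, 0, 0, 0, 0, 18, 315, 3192]; [0, 0, 0, 0, 0, 0, 0, 21, 420]; [0, 0, 0, 0, 0, 0, 0, 0, 24]] (rows listed top to bottom)


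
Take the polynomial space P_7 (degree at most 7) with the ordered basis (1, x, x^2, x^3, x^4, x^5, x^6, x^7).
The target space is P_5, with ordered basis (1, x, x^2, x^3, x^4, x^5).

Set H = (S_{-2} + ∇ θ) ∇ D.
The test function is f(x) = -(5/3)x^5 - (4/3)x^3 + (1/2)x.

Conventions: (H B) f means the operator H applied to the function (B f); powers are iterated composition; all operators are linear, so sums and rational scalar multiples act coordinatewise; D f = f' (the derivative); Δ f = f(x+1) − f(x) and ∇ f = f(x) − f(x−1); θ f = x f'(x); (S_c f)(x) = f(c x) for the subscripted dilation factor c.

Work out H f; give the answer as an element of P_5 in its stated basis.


the result is g(x) = (800/3)x^3 - 100x^2 + (1748/3)x - 229

D f = -(25/3)x^4 - 4x^2 + 1/2
∇ D f = -(100/3)x^3 + 50x^2 - (124/3)x + 37/3
S_{-2} (∇ D) f = (800/3)x^3 + 200x^2 + (248/3)x + 37/3
θ (∇ D) f = -100x^3 + 100x^2 - (124/3)x
∇ θ (∇ D) f = -300x^2 + 500x - 724/3
(S_{-2} + ∇ θ) (∇ D) f = (800/3)x^3 - 100x^2 + (1748/3)x - 229


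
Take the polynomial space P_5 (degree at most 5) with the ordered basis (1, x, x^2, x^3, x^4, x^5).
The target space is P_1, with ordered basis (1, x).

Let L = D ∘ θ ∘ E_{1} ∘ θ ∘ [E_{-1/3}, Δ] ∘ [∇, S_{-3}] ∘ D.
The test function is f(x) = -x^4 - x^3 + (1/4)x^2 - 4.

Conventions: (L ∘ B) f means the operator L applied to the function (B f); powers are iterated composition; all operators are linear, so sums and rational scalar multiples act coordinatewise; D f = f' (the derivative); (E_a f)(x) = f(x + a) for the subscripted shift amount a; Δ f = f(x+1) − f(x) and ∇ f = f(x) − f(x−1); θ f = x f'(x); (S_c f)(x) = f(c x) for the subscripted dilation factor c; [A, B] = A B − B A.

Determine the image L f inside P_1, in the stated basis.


D f = -4x^3 - 3x^2 + (1/2)x
S_{-3} D f = 108x^3 - 27x^2 - (3/2)x
∇ S_{-3} D f = 324x^2 - 378x + 267/2
∇ D f = -12x^2 + 6x - 1/2
S_{-3} ∇ D f = -108x^2 - 18x - 1/2
[∇, S_{-3}] D f = 432x^2 - 360x + 134
Δ [∇, S_{-3}] D f = 864x + 72
E_{-1/3} Δ [∇, S_{-3}] D f = 864x - 216
E_{-1/3} [∇, S_{-3}] D f = 432x^2 - 648x + 302
Δ E_{-1/3} [∇, S_{-3}] D f = 864x - 216
[E_{-1/3}, Δ] [∇, S_{-3}] D f = 0
θ [E_{-1/3}, Δ] [∇, S_{-3}] D f = 0
E_{1} θ [E_{-1/3}, Δ] [∇, S_{-3}] D f = 0
θ (E_{1} ∘ θ ∘ [E_{-1/3}, Δ] ∘ [∇, S_{-3}]) D f = 0
D θ (E_{1} ∘ θ ∘ [E_{-1/3}, Δ] ∘ [∇, S_{-3}]) D f = 0

g(x) = 0
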